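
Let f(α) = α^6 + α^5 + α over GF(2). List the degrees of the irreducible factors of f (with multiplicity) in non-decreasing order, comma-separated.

1, 2, 3

Roots in GF(2): f(0) = 0 → root; f(1) = 1.
Linear factors from roots: (α).
Complete factorization: f(α) = (α)·(α^2 + α + 1)·(α^3 + α + 1).
Factor degrees with multiplicity: 1 + 2 + 3 = 6.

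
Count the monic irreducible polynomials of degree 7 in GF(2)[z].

x^(2^7) − x is the product of all monic irreducibles of degree dividing 7; Möbius inversion gives N = (1/7) Σ μ(7/d)·2^d.
Divisors of 7: 1, 7; μ(7/d) for each: -1, 1.
Σ = − 2^1 + 2^7 = 126.
N = 126/7 = 18.

18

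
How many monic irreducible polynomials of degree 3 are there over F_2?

By the necklace-counting formula, N_2(3) = (1/3) Σ_{d|3} μ(3/d)·2^d.
Divisors of 3: 1, 3; μ(3/d) for each: -1, 1.
Σ = − 2^1 + 2^3 = 6.
N = 6/3 = 2.

2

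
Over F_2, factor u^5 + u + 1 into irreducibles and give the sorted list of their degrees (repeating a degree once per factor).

Write h(u) = u^5 + u + 1.
Roots in F_2: h(0) = 1; h(1) = 1.
Complete factorization: h(u) = (u^2 + u + 1)·(u^3 + u^2 + 1).
Factor degrees with multiplicity: 2 + 3 = 5.

2, 3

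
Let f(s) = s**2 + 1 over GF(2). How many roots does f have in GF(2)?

1

Evaluate at each of the 2 elements of GF(2):
f(0) = 1; f(1) = 0 → root.
Roots: {1}.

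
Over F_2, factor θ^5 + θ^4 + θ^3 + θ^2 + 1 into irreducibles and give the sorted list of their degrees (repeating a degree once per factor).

5

Write h(θ) = θ^5 + θ^4 + θ^3 + θ^2 + 1.
Roots in F_2: h(0) = 1; h(1) = 1.
Complete factorization: h(θ) = (θ^5 + θ^4 + θ^3 + θ^2 + 1).
Factor degrees with multiplicity: 5 = 5.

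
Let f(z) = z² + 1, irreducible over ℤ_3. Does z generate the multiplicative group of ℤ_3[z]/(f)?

No

|GF(3^2)^×| = 3^2 − 1 = 8. Prime factorization: 8 = 2^3.
f is primitive ⇔ z has order 8 in GF(3)[z]/(f), i.e. z^(8/q) ≠ 1 for each prime q | 8.
z^(4) mod f = 1
Since z^(4) = 1, the order of z divides 4 < 8; not primitive.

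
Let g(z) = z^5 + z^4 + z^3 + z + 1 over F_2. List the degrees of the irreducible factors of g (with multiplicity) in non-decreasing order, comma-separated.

5

Roots in F_2: g(0) = 1; g(1) = 1.
Complete factorization: g(z) = (z^5 + z^4 + z^3 + z + 1).
Factor degrees with multiplicity: 5 = 5.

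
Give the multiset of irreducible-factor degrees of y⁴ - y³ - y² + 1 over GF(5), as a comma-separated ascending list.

Write h(y) = y⁴ - y³ - y² + 1.
Roots in GF(5): h(0) = 1; h(1) = 0 → root; h(2) = 0 → root; h(3) = 1; h(4) = 2.
Linear factors from roots: (y - 1), (y - 2).
Complete factorization: h(y) = (y - 2)·(y - 1)·(y² + 2y - 2).
Factor degrees with multiplicity: 1 + 1 + 2 = 4.

1, 1, 2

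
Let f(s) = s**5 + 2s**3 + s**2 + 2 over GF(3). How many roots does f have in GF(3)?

2

Evaluate at each of the 3 elements of GF(3):
f(0) = 2; f(1) = 0 → root; f(2) = 0 → root.
Roots: {1, 2}.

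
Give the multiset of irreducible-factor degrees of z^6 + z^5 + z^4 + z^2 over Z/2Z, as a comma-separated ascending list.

1, 1, 1, 3

Write g(z) = z^6 + z^5 + z^4 + z^2.
Roots in Z/2Z: g(0) = 0 → root; g(1) = 0 → root.
Linear factors from roots: (z), (z + 1).
Complete factorization: g(z) = (z + 1)·(z)^2·(z^3 + z + 1).
Factor degrees with multiplicity: 1 + 1 + 1 + 3 = 6.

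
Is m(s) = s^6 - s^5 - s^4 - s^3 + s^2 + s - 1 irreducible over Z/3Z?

Check for roots in Z/3Z: m(0) = 2; m(1) = 2; m(2) = 1.
No roots, so no linear factors.
Monic irreducibles of degree 2 over GF(3): s^2 + 1, s^2 + s - 1, s^2 - s - 1.
None of them divide m (all give nonzero remainder).
Degree-3 irreducible divisors: test the 8 monic irreducibles of degree 3 over GF(3).
None of them divide m (all give nonzero remainder).
No irreducible factor of degree ≤ 3 exists, so m is irreducible over GF(3).

Yes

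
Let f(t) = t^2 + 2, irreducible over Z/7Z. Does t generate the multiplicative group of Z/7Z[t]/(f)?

No

|GF(7^2)^×| = 7^2 − 1 = 48. Prime factorization: 48 = 2^4·3.
f is primitive ⇔ t has order 48 in GF(7)[t]/(f), i.e. t^(48/q) ≠ 1 for each prime q | 48.
t^(24) mod f = 1
t^(16) mod f = 4.
Since t^(24) = 1, the order of t divides 24 < 48; not primitive.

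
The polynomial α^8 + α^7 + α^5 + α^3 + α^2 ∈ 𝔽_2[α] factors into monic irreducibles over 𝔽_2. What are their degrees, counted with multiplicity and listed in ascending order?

1, 1, 2, 2, 2

Write h(α) = α^8 + α^7 + α^5 + α^3 + α^2.
Roots in 𝔽_2: h(0) = 0 → root; h(1) = 1.
Linear factors from roots: (α).
Complete factorization: h(α) = (α)^2·(α^2 + α + 1)^3.
Factor degrees with multiplicity: 1 + 1 + 2 + 2 + 2 = 8.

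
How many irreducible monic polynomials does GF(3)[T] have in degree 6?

116

By the necklace-counting formula, N_3(6) = (1/6) Σ_{d|6} μ(6/d)·3^d.
Divisors of 6: 1, 2, 3, 6; μ(6/d) for each: 1, -1, -1, 1.
Σ = 3^1 − 3^2 − 3^3 + 3^6 = 696.
N = 696/6 = 116.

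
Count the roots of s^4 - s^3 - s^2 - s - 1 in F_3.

Write h(s) = s^4 - s^3 - s^2 - s - 1.
Evaluate at each of the 3 elements of F_3:
h(0) = 2; h(1) = 0 → root; h(2) = 1.
Roots: {1}.

1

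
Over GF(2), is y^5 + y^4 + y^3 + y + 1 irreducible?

Yes

Write m(y) = y^5 + y^4 + y^3 + y + 1.
Check for roots in GF(2): m(0) = 1; m(1) = 1.
No roots, so no linear factors.
Monic irreducibles of degree 2 over GF(2): y^2 + y + 1.
None of them divide m (all give nonzero remainder).
No irreducible factor of degree ≤ 2 exists, so m is irreducible over GF(2).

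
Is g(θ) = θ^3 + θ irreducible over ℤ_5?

Check for roots in ℤ_5: g(0) = 0 → root; g(1) = 2; g(2) = 0 → root; g(3) = 0 → root; g(4) = 3.
g(0) = 0, so (θ) divides g(θ); g is reducible.

No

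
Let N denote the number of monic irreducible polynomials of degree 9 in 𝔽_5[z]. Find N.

x^(5^9) − x is the product of all monic irreducibles of degree dividing 9; Möbius inversion gives N = (1/9) Σ μ(9/d)·5^d.
Divisors of 9: 1, 3, 9; μ(9/d) for each: 0, -1, 1.
Σ = − 5^3 + 5^9 = 1953000.
N = 1953000/9 = 217000.

217000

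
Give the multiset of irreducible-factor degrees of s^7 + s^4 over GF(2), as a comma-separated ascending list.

1, 1, 1, 1, 1, 2

Write g(s) = s^7 + s^4.
Roots in GF(2): g(0) = 0 → root; g(1) = 0 → root.
Linear factors from roots: (s), (s + 1).
Complete factorization: g(s) = (s + 1)·(s)^4·(s^2 + s + 1).
Factor degrees with multiplicity: 1 + 1 + 1 + 1 + 1 + 2 = 7.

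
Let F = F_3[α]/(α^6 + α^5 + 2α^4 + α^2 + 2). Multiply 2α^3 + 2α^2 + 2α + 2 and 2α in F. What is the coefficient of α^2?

Multiply in F_3[α]: (2α^3 + 2α^2 + 2α + 2)·(2α) = α^4 + α^3 + α^2 + α.
Reduced: α^4 + α^3 + α^2 + α.

1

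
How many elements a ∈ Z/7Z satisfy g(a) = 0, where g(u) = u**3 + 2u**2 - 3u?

Evaluate at each of the 7 elements of Z/7Z:
g(0) = 0 → root; g(1) = 0 → root; g(2) = 3; g(3) = 1; g(4) = 0 → root; g(5) = 6; g(6) = 4.
Roots: {0, 1, 4}.

3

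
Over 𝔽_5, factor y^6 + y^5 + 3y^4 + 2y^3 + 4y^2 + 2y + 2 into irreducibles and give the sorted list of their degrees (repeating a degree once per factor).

Write g(y) = y^6 + y^5 + 3y^4 + 2y^3 + 4y^2 + 2y + 2.
Roots in 𝔽_5: g(0) = 2; g(1) = 0 → root; g(2) = 2; g(3) = 3; g(4) = 0 → root.
Linear factors from roots: (y + 4), (y + 1).
Complete factorization: g(y) = (y + 1)·(y + 4)·(y^2 + 3)·(y^2 + y + 1).
Factor degrees with multiplicity: 1 + 1 + 2 + 2 = 6.

1, 1, 2, 2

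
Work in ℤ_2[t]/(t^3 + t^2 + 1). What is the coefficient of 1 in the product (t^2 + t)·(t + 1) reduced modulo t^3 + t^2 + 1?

Multiply in ℤ_2[t]: (t^2 + t)·(t + 1) = t^3 + t.
Reduce using t^3 ≡ t^2 + 1 (mod t^3 + t^2 + 1).
Reduced: t^2 + t + 1.

1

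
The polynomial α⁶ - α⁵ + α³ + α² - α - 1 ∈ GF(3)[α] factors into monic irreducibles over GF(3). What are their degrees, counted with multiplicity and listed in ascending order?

1, 2, 3

Write g(α) = α⁶ - α⁵ + α³ + α² - α - 1.
Roots in GF(3): g(0) = 2; g(1) = 0 → root; g(2) = 2.
Linear factors from roots: (α - 1).
Complete factorization: g(α) = (α - 1)·(α² + 1)·(α³ - α + 1).
Factor degrees with multiplicity: 1 + 2 + 3 = 6.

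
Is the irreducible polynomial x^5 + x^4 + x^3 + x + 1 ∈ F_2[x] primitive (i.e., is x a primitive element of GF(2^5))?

Write f(x) = x^5 + x^4 + x^3 + x + 1.
|GF(2^5)^×| = 2^5 − 1 = 31. Prime factorization: 31 = 31.
f is primitive ⇔ x has order 31 in GF(2)[x]/(f), i.e. x^(31/q) ≠ 1 for each prime q | 31.
x^(1) mod f = x.
None equal 1, so x has full order 31; f is primitive.

Yes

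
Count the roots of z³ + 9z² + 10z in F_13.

1

Write h(z) = z³ + 9z² + 10z.
Evaluate at each of the 13 elements of F_13:
h(0) = 0 → root; h(1) = 7; h(2) = 12; h(3) = 8; h(4) = 1; h(5) = 10; h(6) = 2; h(7) = 9; h(8) = 11; h(9) = 1; h(10) = 11; h(11) = 8; h(12) = 11.
Roots: {0}.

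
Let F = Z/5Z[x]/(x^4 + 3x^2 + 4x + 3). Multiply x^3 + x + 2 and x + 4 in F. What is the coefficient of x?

2

Multiply in Z/5Z[x]: (x^3 + x + 2)·(x + 4) = x^4 + 4x^3 + x^2 + x + 3.
Reduce using x^4 ≡ 2x^2 + x + 2 (mod x^4 + 3x^2 + 4x + 3).
Reduced: 4x^3 + 3x^2 + 2x.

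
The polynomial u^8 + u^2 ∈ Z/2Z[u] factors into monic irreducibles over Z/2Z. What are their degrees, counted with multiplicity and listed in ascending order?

Write g(u) = u^8 + u^2.
Roots in Z/2Z: g(0) = 0 → root; g(1) = 0 → root.
Linear factors from roots: (u), (u + 1).
Complete factorization: g(u) = (u)^2·(u + 1)^2·(u^2 + u + 1)^2.
Factor degrees with multiplicity: 1 + 1 + 1 + 1 + 2 + 2 = 8.

1, 1, 1, 1, 2, 2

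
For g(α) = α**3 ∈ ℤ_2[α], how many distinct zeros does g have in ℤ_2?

1

Evaluate at each of the 2 elements of ℤ_2:
g(0) = 0 → root; g(1) = 1.
Roots: {0}.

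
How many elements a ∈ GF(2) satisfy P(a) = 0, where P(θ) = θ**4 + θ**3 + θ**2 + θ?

Evaluate at each of the 2 elements of GF(2):
P(0) = 0 → root; P(1) = 0 → root.
Roots: {0, 1}.

2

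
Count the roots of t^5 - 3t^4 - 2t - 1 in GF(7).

3

Write f(t) = t^5 - 3t^4 - 2t - 1.
Evaluate at each of the 7 elements of GF(7):
f(0) = 6; f(1) = 2; f(2) = 0 → root; f(3) = 0 → root; f(4) = 2; f(5) = 0 → root; f(6) = 4.
Roots: {2, 3, 5}.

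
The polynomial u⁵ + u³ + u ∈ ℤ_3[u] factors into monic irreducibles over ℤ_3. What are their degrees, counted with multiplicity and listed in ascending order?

1, 1, 1, 1, 1

Write g(u) = u⁵ + u³ + u.
Roots in ℤ_3: g(0) = 0 → root; g(1) = 0 → root; g(2) = 0 → root.
Linear factors from roots: (u), (u + 2), (u + 1).
Complete factorization: g(u) = (u)·(u + 1)^2·(u + 2)^2.
Factor degrees with multiplicity: 1 + 1 + 1 + 1 + 1 = 5.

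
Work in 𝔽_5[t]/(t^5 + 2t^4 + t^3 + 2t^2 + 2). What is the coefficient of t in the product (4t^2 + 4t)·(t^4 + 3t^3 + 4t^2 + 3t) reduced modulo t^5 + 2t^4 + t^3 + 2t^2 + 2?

2

Multiply in 𝔽_5[t]: (4t^2 + 4t)·(t^4 + 3t^3 + 4t^2 + 3t) = 4t^6 + t^5 + 3t^4 + 3t^3 + 2t^2.
Reduce using t^5 ≡ 3t^4 + 4t^3 + 3t^2 + 3 (mod t^5 + 2t^4 + t^3 + 2t^2 + 2).
Reduced: 3t^4 + 2t^3 + t^2 + 2t + 4.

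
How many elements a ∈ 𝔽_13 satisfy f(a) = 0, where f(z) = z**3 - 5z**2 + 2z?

Evaluate at each of the 13 elements of 𝔽_13:
f(0) = 0 → root; f(1) = 11; f(2) = 5; f(3) = 1; f(4) = 5; f(5) = 10; f(6) = 9; f(7) = 8; f(8) = 0 → root; f(9) = 4; f(10) = 0 → root; f(11) = 7; f(12) = 5.
Roots: {0, 8, 10}.

3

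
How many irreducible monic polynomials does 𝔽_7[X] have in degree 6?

Gauss's count: N_{7}(6) = (1/6) Σ_{d|6} μ(6/d)·7^d.
Divisors of 6: 1, 2, 3, 6; μ(6/d) for each: 1, -1, -1, 1.
Σ = 7^1 − 7^2 − 7^3 + 7^6 = 117264.
N = 117264/6 = 19544.

19544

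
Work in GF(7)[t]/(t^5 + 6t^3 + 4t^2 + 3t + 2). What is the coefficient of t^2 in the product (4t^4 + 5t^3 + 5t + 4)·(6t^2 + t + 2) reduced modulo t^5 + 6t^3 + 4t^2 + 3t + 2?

Multiply in GF(7)[t]: (4t^4 + 5t^3 + 5t + 4)·(6t^2 + t + 2) = 3t^6 + 6t^5 + 6t^4 + 5t^3 + t^2 + 1.
Reduce using t^5 ≡ t^3 + 3t^2 + 4t + 5 (mod t^5 + 6t^3 + 4t^2 + 3t + 2).
Reduced: 2t^4 + 6t^3 + 3t^2 + 4t + 3.

3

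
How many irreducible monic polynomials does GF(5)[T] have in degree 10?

976248

By the necklace-counting formula, N_5(10) = (1/10) Σ_{d|10} μ(10/d)·5^d.
Divisors of 10: 1, 2, 5, 10; μ(10/d) for each: 1, -1, -1, 1.
Σ = 5^1 − 5^2 − 5^5 + 5^10 = 9762480.
N = 9762480/10 = 976248.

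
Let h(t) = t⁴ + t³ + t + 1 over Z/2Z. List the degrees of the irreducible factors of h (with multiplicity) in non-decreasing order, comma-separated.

Roots in Z/2Z: h(0) = 1; h(1) = 0 → root.
Linear factors from roots: (t + 1).
Complete factorization: h(t) = (t + 1)^2·(t² + t + 1).
Factor degrees with multiplicity: 1 + 1 + 2 = 4.

1, 1, 2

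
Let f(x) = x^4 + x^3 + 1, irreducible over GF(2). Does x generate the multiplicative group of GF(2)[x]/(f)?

|GF(2^4)^×| = 2^4 − 1 = 15. Prime factorization: 15 = 3·5.
f is primitive ⇔ x has order 15 in GF(2)[x]/(f), i.e. x^(15/q) ≠ 1 for each prime q | 15.
x^(5) mod f = x^3 + x + 1.
x^(3) mod f = x^3.
None equal 1, so x has full order 15; f is primitive.

Yes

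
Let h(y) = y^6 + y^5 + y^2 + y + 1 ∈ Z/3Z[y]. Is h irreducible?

Yes

Check for roots in Z/3Z: h(0) = 1; h(1) = 2; h(2) = 1.
No roots, so no linear factors.
Monic irreducibles of degree 2 over GF(3): y^2 + 1, y^2 + y - 1, y^2 - y - 1.
None of them divide h (all give nonzero remainder).
Degree-3 irreducible divisors: test the 8 monic irreducibles of degree 3 over GF(3).
None of them divide h (all give nonzero remainder).
No irreducible factor of degree ≤ 3 exists, so h is irreducible over GF(3).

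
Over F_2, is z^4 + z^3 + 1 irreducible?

Yes

Write g(z) = z^4 + z^3 + 1.
Check for roots in F_2: g(0) = 1; g(1) = 1.
No roots, so no linear factors.
Monic irreducibles of degree 2 over GF(2): z^2 + z + 1.
None of them divide g (all give nonzero remainder).
No irreducible factor of degree ≤ 2 exists, so g is irreducible over GF(2).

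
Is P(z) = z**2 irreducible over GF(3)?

Check for roots in GF(3): P(0) = 0 → root; P(1) = 1; P(2) = 1.
P(0) = 0, so (z) divides P(z); P is reducible.

No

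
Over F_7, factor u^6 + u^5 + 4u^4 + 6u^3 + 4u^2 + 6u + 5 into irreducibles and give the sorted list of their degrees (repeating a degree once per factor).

Write h(u) = u^6 + u^5 + 4u^4 + 6u^3 + 4u^2 + 6u + 5.
Complete factorization: h(u) = (u^2 + 5u + 2)·(u^4 + 3u^3 + u^2 + 2u + 6).
Factor degrees with multiplicity: 2 + 4 = 6.

2, 4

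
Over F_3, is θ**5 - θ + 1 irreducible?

Write h(θ) = θ**5 - θ + 1.
Check for roots in F_3: h(0) = 1; h(1) = 1; h(2) = 1.
No roots, so no linear factors.
Monic irreducibles of degree 2 over GF(3): θ**2 + 1, θ**2 + θ - 1, θ**2 - θ - 1.
None of them divide h (all give nonzero remainder).
No irreducible factor of degree ≤ 2 exists, so h is irreducible over GF(3).

Yes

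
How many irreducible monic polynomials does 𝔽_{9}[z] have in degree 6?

By the necklace-counting formula, N_9(6) = (1/6) Σ_{d|6} μ(6/d)·9^d.
Divisors of 6: 1, 2, 3, 6; μ(6/d) for each: 1, -1, -1, 1.
Σ = 9^1 − 9^2 − 9^3 + 9^6 = 530640.
N = 530640/6 = 88440.

88440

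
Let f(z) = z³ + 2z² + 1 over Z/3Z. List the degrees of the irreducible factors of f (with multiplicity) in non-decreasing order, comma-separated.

Roots in Z/3Z: f(0) = 1; f(1) = 1; f(2) = 2.
Complete factorization: f(z) = (z³ + 2z² + 1).
Factor degrees with multiplicity: 3 = 3.

3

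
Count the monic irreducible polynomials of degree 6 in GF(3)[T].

116

The number of monic irreducibles of degree 6 over GF(3) is (1/6)·Σ_{d∣6} μ(6/d) 3^d.
Divisors of 6: 1, 2, 3, 6; μ(6/d) for each: 1, -1, -1, 1.
Σ = 3^1 − 3^2 − 3^3 + 3^6 = 696.
N = 696/6 = 116.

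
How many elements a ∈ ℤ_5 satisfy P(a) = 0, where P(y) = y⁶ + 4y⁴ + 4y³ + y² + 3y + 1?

Evaluate at each of the 5 elements of ℤ_5:
P(0) = 1; P(1) = 4; P(2) = 1; P(3) = 0 → root; P(4) = 0 → root.
Roots: {3, 4}.

2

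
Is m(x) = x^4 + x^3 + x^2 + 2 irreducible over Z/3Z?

No

Check for roots in Z/3Z: m(0) = 2; m(1) = 2; m(2) = 0 → root.
m(2) = 0, so (x − 2) divides m(x); m is reducible.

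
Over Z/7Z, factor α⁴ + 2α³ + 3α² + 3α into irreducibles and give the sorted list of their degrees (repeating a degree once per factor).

Write f(α) = α⁴ + 2α³ + 3α² + 3α.
Linear factors from roots: (α).
Complete factorization: f(α) = (α)·(α³ + 2α² + 3α + 3).
Factor degrees with multiplicity: 1 + 3 = 4.

1, 3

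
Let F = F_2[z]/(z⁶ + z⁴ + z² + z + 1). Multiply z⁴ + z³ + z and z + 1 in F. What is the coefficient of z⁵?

Multiply in F_2[z]: (z⁴ + z³ + z)·(z + 1) = z⁵ + z³ + z² + z.
Reduced: z⁵ + z³ + z² + z.

1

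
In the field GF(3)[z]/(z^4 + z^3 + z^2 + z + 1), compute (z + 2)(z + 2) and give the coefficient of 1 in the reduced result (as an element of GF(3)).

1

Multiply in GF(3)[z]: (z + 2)·(z + 2) = z^2 + z + 1.
Reduced: z^2 + z + 1.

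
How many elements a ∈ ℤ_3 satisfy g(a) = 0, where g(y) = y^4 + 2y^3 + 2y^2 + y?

3

Evaluate at each of the 3 elements of ℤ_3:
g(0) = 0 → root; g(1) = 0 → root; g(2) = 0 → root.
Roots: {0, 1, 2}.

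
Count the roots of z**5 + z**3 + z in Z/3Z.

Write g(z) = z**5 + z**3 + z.
Evaluate at each of the 3 elements of Z/3Z:
g(0) = 0 → root; g(1) = 0 → root; g(2) = 0 → root.
Roots: {0, 1, 2}.

3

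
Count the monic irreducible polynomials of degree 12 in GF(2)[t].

335

Gauss's count: N_{2}(12) = (1/12) Σ_{d|12} μ(12/d)·2^d.
Divisors of 12: 1, 2, 3, 4, 6, 12; μ(12/d) for each: 0, 1, 0, -1, -1, 1.
Σ = 2^2 − 2^4 − 2^6 + 2^12 = 4020.
N = 4020/12 = 335.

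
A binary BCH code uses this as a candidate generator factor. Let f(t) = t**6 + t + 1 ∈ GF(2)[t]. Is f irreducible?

Check for roots in GF(2): f(0) = 1; f(1) = 1.
No roots, so no linear factors.
Monic irreducibles of degree 2 over GF(2): t**2 + t + 1.
None of them divide f (all give nonzero remainder).
Monic irreducibles of degree 3 over GF(2): t**3 + t + 1, t**3 + t**2 + 1.
None of them divide f (all give nonzero remainder).
No irreducible factor of degree ≤ 3 exists, so f is irreducible over GF(2).

Yes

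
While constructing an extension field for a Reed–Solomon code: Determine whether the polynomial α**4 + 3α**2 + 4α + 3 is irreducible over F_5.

Write m(α) = α**4 + 3α**2 + 4α + 3.
Check for roots in F_5: m(0) = 3; m(1) = 1; m(2) = 4; m(3) = 3; m(4) = 3.
No roots, so no linear factors.
Degree-2 irreducible divisors: test the 10 monic irreducibles of degree 2 over GF(5).
None of them divide m (all give nonzero remainder).
No irreducible factor of degree ≤ 2 exists, so m is irreducible over GF(5).

Yes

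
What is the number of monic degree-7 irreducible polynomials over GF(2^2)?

Gauss's count: N_{4}(7) = (1/7) Σ_{d|7} μ(7/d)·4^d.
Divisors of 7: 1, 7; μ(7/d) for each: -1, 1.
Σ = − 4^1 + 4^7 = 16380.
N = 16380/7 = 2340.

2340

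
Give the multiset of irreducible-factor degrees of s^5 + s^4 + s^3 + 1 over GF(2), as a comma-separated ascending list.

1, 1, 3

Write g(s) = s^5 + s^4 + s^3 + 1.
Roots in GF(2): g(0) = 1; g(1) = 0 → root.
Linear factors from roots: (s + 1).
Complete factorization: g(s) = (s + 1)^2·(s^3 + s^2 + 1).
Factor degrees with multiplicity: 1 + 1 + 3 = 5.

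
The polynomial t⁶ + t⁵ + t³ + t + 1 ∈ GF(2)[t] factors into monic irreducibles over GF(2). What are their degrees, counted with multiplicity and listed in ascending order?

2, 2, 2

Write g(t) = t⁶ + t⁵ + t³ + t + 1.
Roots in GF(2): g(0) = 1; g(1) = 1.
Complete factorization: g(t) = (t² + t + 1)^3.
Factor degrees with multiplicity: 2 + 2 + 2 = 6.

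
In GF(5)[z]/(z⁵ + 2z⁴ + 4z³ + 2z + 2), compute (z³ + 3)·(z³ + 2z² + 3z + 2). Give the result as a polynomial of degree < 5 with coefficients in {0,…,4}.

Multiply in GF(5)[z]: (z³ + 3)·(z³ + 2z² + 3z + 2) = z⁶ + 2z⁵ + 3z⁴ + z² + 4z + 1.
Reduce using z⁵ ≡ 3z⁴ + z³ + 3z + 3 (mod z⁵ + 2z⁴ + 4z³ + 2z + 2).
Reduced: 4z⁴ + 4z² + 2z + 1.

4z^4 + 4z^2 + 2z + 1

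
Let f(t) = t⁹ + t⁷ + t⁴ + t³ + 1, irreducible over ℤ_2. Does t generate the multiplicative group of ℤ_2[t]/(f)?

|GF(2^9)^×| = 2^9 − 1 = 511. Prime factorization: 511 = 7·73.
f is primitive ⇔ t has order 511 in GF(2)[t]/(f), i.e. t^(511/q) ≠ 1 for each prime q | 511.
t^(73) mod f = 1
t^(7) mod f = t⁷.
Since t^(73) = 1, the order of t divides 73 < 511; not primitive.

No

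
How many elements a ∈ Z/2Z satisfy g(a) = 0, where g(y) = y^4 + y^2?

2

Evaluate at each of the 2 elements of Z/2Z:
g(0) = 0 → root; g(1) = 0 → root.
Roots: {0, 1}.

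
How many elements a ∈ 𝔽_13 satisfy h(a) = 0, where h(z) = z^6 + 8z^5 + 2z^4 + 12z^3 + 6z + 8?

4

Evaluate at each of the 13 elements of 𝔽_13:
h(0) = 8; h(1) = 11; h(2) = 0 → root; h(3) = 0 → root; h(4) = 2; h(5) = 6; h(6) = 4; h(7) = 7; h(8) = 12; h(9) = 0 → root; h(10) = 4; h(11) = 0 → root; h(12) = 11.
Roots: {2, 3, 9, 11}.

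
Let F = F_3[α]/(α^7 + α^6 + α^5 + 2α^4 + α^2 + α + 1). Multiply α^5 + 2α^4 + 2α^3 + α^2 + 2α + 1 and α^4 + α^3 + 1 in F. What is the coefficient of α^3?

0

Multiply in F_3[α]: (α^5 + 2α^4 + 2α^3 + α^2 + 2α + 1)·(α^4 + α^3 + 1) = α^9 + α^7 + α^5 + 2α^4 + α^2 + 2α + 1.
Reduce using α^7 ≡ 2α^6 + 2α^5 + α^4 + 2α^2 + 2α + 2 (mod α^7 + α^6 + α^5 + 2α^4 + α^2 + α + 1).
Reduced: α^6 + 2α^5 + 2α^4 + 2α.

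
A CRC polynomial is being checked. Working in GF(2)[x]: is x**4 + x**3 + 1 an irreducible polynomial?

Yes

Write P(x) = x**4 + x**3 + 1.
Check for roots in GF(2): P(0) = 1; P(1) = 1.
No roots, so no linear factors.
Monic irreducibles of degree 2 over GF(2): x**2 + x + 1.
None of them divide P (all give nonzero remainder).
No irreducible factor of degree ≤ 2 exists, so P is irreducible over GF(2).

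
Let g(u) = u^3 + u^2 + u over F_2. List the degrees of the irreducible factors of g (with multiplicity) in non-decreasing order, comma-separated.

Roots in F_2: g(0) = 0 → root; g(1) = 1.
Linear factors from roots: (u).
Complete factorization: g(u) = (u)·(u^2 + u + 1).
Factor degrees with multiplicity: 1 + 2 = 3.

1, 2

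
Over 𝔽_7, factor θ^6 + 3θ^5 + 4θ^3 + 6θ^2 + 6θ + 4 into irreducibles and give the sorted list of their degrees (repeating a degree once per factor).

3, 3

Write g(θ) = θ^6 + 3θ^5 + 4θ^3 + 6θ^2 + 6θ + 4.
Complete factorization: g(θ) = (θ^3 + 2θ + 1)·(θ^3 + 3θ^2 + 5θ + 4).
Factor degrees with multiplicity: 3 + 3 = 6.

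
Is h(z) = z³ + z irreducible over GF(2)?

Check for roots in GF(2): h(0) = 0 → root; h(1) = 0 → root.
h(0) = 0, so (z) divides h(z); h is reducible.

No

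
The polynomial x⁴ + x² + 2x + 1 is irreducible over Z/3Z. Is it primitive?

No

Write f(x) = x⁴ + x² + 2x + 1.
|GF(3^4)^×| = 3^4 − 1 = 80. Prime factorization: 80 = 2^4·5.
f is primitive ⇔ x has order 80 in GF(3)[x]/(f), i.e. x^(80/q) ≠ 1 for each prime q | 80.
x^(40) mod f = 1
x^(16) mod f = 2x³ + 2.
Since x^(40) = 1, the order of x divides 40 < 80; not primitive.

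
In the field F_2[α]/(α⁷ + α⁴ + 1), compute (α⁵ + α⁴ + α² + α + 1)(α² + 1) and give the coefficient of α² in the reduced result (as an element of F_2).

0

Multiply in F_2[α]: (α⁵ + α⁴ + α² + α + 1)·(α² + 1) = α⁷ + α⁶ + α⁵ + α³ + α + 1.
Reduce using α⁷ ≡ α⁴ + 1 (mod α⁷ + α⁴ + 1).
Reduced: α⁶ + α⁵ + α⁴ + α³ + α.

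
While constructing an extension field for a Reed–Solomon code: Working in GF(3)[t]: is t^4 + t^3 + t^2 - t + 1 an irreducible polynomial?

No

Write P(t) = t^4 + t^3 + t^2 - t + 1.
Check for roots in GF(3): P(0) = 1; P(1) = 0 → root; P(2) = 0 → root.
P(1) = 0, so (t − 1) divides P(t); P is reducible.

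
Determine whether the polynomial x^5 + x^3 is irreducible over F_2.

Write f(x) = x^5 + x^3.
Check for roots in F_2: f(0) = 0 → root; f(1) = 0 → root.
f(0) = 0, so (x) divides f(x); f is reducible.

No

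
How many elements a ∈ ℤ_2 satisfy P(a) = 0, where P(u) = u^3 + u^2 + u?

1

Evaluate at each of the 2 elements of ℤ_2:
P(0) = 0 → root; P(1) = 1.
Roots: {0}.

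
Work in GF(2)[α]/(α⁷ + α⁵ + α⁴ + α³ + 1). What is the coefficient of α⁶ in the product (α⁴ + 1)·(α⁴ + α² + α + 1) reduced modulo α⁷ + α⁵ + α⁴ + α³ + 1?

Multiply in GF(2)[α]: (α⁴ + 1)·(α⁴ + α² + α + 1) = α⁸ + α⁶ + α⁵ + α² + α + 1.
Reduce using α⁷ ≡ α⁵ + α⁴ + α³ + 1 (mod α⁷ + α⁵ + α⁴ + α³ + 1).
Reduced: α⁴ + α² + 1.

0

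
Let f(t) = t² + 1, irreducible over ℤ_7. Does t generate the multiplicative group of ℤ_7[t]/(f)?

No

|GF(7^2)^×| = 7^2 − 1 = 48. Prime factorization: 48 = 2^4·3.
f is primitive ⇔ t has order 48 in GF(7)[t]/(f), i.e. t^(48/q) ≠ 1 for each prime q | 48.
t^(24) mod f = 1
t^(16) mod f = 1
Since t^(24) = 1, the order of t divides 24 < 48; not primitive.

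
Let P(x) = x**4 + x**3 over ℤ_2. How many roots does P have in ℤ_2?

Evaluate at each of the 2 elements of ℤ_2:
P(0) = 0 → root; P(1) = 0 → root.
Roots: {0, 1}.

2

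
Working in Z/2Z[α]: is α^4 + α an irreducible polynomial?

No

Write f(α) = α^4 + α.
Check for roots in Z/2Z: f(0) = 0 → root; f(1) = 0 → root.
f(0) = 0, so (α) divides f(α); f is reducible.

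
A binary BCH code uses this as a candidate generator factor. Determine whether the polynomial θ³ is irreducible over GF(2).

Write f(θ) = θ³.
Check for roots in GF(2): f(0) = 0 → root; f(1) = 1.
f(0) = 0, so (θ) divides f(θ); f is reducible.

No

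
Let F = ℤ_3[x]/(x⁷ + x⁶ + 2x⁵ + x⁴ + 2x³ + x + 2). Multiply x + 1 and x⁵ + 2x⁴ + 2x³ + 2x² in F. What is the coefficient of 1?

Multiply in ℤ_3[x]: (x + 1)·(x⁵ + 2x⁴ + 2x³ + 2x²) = x⁶ + x⁴ + x³ + 2x².
Reduced: x⁶ + x⁴ + x³ + 2x².

0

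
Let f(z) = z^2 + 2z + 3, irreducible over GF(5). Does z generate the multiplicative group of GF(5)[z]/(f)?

Yes

|GF(5^2)^×| = 5^2 − 1 = 24. Prime factorization: 24 = 2^3·3.
f is primitive ⇔ z has order 24 in GF(5)[z]/(f), i.e. z^(24/q) ≠ 1 for each prime q | 24.
z^(12) mod f = 4.
z^(8) mod f = 4z + 1.
None equal 1, so z has full order 24; f is primitive.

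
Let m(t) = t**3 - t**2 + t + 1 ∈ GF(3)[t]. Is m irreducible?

Check for roots in GF(3): m(0) = 1; m(1) = 2; m(2) = 1.
No roots. A degree-3 polynomial over a field with no linear factor is irreducible.

Yes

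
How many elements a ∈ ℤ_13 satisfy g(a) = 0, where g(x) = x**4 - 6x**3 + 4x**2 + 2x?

4

Evaluate at each of the 13 elements of ℤ_13:
g(0) = 0 → root; g(1) = 1; g(2) = 1; g(3) = 0 → root; g(4) = 9; g(5) = 11; g(6) = 0 → root; g(7) = 7; g(8) = 9; g(9) = 7; g(10) = 0 → root; g(11) = 11; g(12) = 9.
Roots: {0, 3, 6, 10}.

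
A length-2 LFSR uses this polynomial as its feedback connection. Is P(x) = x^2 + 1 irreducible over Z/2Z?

No

Check for roots in Z/2Z: P(0) = 1; P(1) = 0 → root.
P(1) = 0, so (x − 1) divides P(x); P is reducible.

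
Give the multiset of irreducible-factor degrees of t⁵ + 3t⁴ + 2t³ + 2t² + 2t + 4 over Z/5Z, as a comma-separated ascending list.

Write f(t) = t⁵ + 3t⁴ + 2t³ + 2t² + 2t + 4.
Roots in Z/5Z: f(0) = 4; f(1) = 4; f(2) = 2; f(3) = 3; f(4) = 4.
Complete factorization: f(t) = (t² + 3)·(t³ + 3t² + 4t + 3).
Factor degrees with multiplicity: 2 + 3 = 5.

2, 3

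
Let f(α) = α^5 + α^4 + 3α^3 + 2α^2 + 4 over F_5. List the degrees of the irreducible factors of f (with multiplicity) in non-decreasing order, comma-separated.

2, 3

Roots in F_5: f(0) = 4; f(1) = 1; f(2) = 4; f(3) = 2; f(4) = 3.
Complete factorization: f(α) = (α^2 + 4α + 1)·(α^3 + 2α^2 + 4α + 4).
Factor degrees with multiplicity: 2 + 3 = 5.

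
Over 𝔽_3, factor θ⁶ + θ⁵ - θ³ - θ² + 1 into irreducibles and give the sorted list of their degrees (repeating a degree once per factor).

6

Write h(θ) = θ⁶ + θ⁵ - θ³ - θ² + 1.
Roots in 𝔽_3: h(0) = 1; h(1) = 1; h(2) = 1.
Complete factorization: h(θ) = (θ⁶ + θ⁵ - θ³ - θ² + 1).
Factor degrees with multiplicity: 6 = 6.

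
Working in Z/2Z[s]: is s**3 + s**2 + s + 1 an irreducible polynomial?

Write P(s) = s**3 + s**2 + s + 1.
Check for roots in Z/2Z: P(0) = 1; P(1) = 0 → root.
P(1) = 0, so (s − 1) divides P(s); P is reducible.

No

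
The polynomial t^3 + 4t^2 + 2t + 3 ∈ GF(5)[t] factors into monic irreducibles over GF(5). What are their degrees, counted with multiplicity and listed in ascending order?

Write f(t) = t^3 + 4t^2 + 2t + 3.
Roots in GF(5): f(0) = 3; f(1) = 0 → root; f(2) = 1; f(3) = 2; f(4) = 4.
Linear factors from roots: (t + 4).
Complete factorization: f(t) = (t + 4)·(t^2 + 2).
Factor degrees with multiplicity: 1 + 2 = 3.

1, 2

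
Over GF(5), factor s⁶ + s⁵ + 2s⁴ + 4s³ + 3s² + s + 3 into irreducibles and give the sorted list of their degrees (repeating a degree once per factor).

Write h(s) = s⁶ + s⁵ + 2s⁴ + 4s³ + 3s² + s + 3.
Roots in GF(5): h(0) = 3; h(1) = 0 → root; h(2) = 2; h(3) = 0 → root; h(4) = 3.
Linear factors from roots: (s + 4), (s + 2).
Complete factorization: h(s) = (s + 2)·(s + 4)·(s² + 2s + 4)·(s² + 3s + 4).
Factor degrees with multiplicity: 1 + 1 + 2 + 2 = 6.

1, 1, 2, 2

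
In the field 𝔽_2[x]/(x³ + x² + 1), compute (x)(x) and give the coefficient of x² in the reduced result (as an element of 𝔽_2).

1

Multiply in 𝔽_2[x]: (x)·(x) = x².
Reduced: x².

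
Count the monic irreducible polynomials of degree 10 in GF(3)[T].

5880

Gauss's count: N_{3}(10) = (1/10) Σ_{d|10} μ(10/d)·3^d.
Divisors of 10: 1, 2, 5, 10; μ(10/d) for each: 1, -1, -1, 1.
Σ = 3^1 − 3^2 − 3^5 + 3^10 = 58800.
N = 58800/10 = 5880.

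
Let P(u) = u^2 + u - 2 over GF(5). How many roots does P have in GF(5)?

Evaluate at each of the 5 elements of GF(5):
P(0) = 3; P(1) = 0 → root; P(2) = 4; P(3) = 0 → root; P(4) = 3.
Roots: {1, 3}.

2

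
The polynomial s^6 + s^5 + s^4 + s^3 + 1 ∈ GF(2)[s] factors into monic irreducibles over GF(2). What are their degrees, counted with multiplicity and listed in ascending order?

Write h(s) = s^6 + s^5 + s^4 + s^3 + 1.
Roots in GF(2): h(0) = 1; h(1) = 1.
Complete factorization: h(s) = (s^2 + s + 1)·(s^4 + s + 1).
Factor degrees with multiplicity: 2 + 4 = 6.

2, 4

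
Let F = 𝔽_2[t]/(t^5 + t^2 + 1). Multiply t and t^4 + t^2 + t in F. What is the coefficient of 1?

Multiply in 𝔽_2[t]: (t)·(t^4 + t^2 + t) = t^5 + t^3 + t^2.
Reduce using t^5 ≡ t^2 + 1 (mod t^5 + t^2 + 1).
Reduced: t^3 + 1.

1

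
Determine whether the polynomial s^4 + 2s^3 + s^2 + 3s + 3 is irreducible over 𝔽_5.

Write m(s) = s^4 + 2s^3 + s^2 + 3s + 3.
Check for roots in 𝔽_5: m(0) = 3; m(1) = 0 → root; m(2) = 0 → root; m(3) = 1; m(4) = 0 → root.
m(1) = 0, so (s − 1) divides m(s); m is reducible.

No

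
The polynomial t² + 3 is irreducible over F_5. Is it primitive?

No

Write f(t) = t² + 3.
|GF(5^2)^×| = 5^2 − 1 = 24. Prime factorization: 24 = 2^3·3.
f is primitive ⇔ t has order 24 in GF(5)[t]/(f), i.e. t^(24/q) ≠ 1 for each prime q | 24.
t^(12) mod f = 4.
t^(8) mod f = 1
Since t^(8) = 1, the order of t divides 8 < 24; not primitive.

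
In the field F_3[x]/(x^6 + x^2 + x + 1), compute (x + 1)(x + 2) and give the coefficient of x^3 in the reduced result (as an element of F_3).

0

Multiply in F_3[x]: (x + 1)·(x + 2) = x^2 + 2.
Reduced: x^2 + 2.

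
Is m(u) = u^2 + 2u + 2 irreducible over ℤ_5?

No

Check for roots in ℤ_5: m(0) = 2; m(1) = 0 → root; m(2) = 0 → root; m(3) = 2; m(4) = 1.
m(1) = 0, so (u − 1) divides m(u); m is reducible.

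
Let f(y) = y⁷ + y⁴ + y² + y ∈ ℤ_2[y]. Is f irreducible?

No

Check for roots in ℤ_2: f(0) = 0 → root; f(1) = 0 → root.
f(0) = 0, so (y) divides f(y); f is reducible.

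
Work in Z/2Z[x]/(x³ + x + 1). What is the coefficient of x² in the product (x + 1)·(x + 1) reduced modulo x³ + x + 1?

Multiply in Z/2Z[x]: (x + 1)·(x + 1) = x² + 1.
Reduced: x² + 1.

1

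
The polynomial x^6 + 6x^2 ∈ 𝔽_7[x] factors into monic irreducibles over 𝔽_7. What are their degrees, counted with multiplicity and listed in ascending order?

1, 1, 1, 1, 2

Write g(x) = x^6 + 6x^2.
Linear factors from roots: (x), (x + 6), (x + 1).
Complete factorization: g(x) = (x + 1)·(x + 6)·(x)^2·(x^2 + 1).
Factor degrees with multiplicity: 1 + 1 + 1 + 1 + 2 = 6.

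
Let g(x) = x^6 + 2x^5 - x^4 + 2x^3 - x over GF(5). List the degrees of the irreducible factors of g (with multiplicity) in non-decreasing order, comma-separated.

1, 1, 4

Roots in GF(5): g(0) = 0 → root; g(1) = 3; g(2) = 1; g(3) = 0 → root; g(4) = 2.
Linear factors from roots: (x), (x + 2).
Complete factorization: g(x) = (x)·(x + 2)·(x^4 - x^2 - x + 2).
Factor degrees with multiplicity: 1 + 1 + 4 = 6.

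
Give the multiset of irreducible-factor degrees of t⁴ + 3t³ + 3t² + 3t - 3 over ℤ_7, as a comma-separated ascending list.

1, 3

Write g(t) = t⁴ + 3t³ + 3t² + 3t - 3.
Linear factors from roots: (t - 1).
Complete factorization: g(t) = (t - 1)·(t³ - 3t² + 3).
Factor degrees with multiplicity: 1 + 3 = 4.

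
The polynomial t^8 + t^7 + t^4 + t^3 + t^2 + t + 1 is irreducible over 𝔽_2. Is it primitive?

No

Write f(t) = t^8 + t^7 + t^4 + t^3 + t^2 + t + 1.
|GF(2^8)^×| = 2^8 − 1 = 255. Prime factorization: 255 = 3·5·17.
f is primitive ⇔ t has order 255 in GF(2)[t]/(f), i.e. t^(255/q) ≠ 1 for each prime q | 255.
t^(85) mod f = t^7 + t^6 + t^5 + t^4 + t^3 + t + 1.
t^(51) mod f = 1
t^(15) mod f = t^7 + t^6 + t^5 + t^4 + 1.
Since t^(51) = 1, the order of t divides 51 < 255; not primitive.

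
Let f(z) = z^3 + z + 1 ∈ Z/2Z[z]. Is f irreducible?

Check for roots in Z/2Z: f(0) = 1; f(1) = 1.
No roots. A degree-3 polynomial over a field with no linear factor is irreducible.

Yes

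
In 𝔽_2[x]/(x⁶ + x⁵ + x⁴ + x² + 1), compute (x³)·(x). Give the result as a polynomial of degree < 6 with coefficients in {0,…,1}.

x^4

Multiply in 𝔽_2[x]: (x³)·(x) = x⁴.
Reduced: x⁴.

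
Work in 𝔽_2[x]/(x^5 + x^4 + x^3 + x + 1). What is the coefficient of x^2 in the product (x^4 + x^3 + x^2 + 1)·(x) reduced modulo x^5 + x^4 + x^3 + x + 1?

0

Multiply in 𝔽_2[x]: (x^4 + x^3 + x^2 + 1)·(x) = x^5 + x^4 + x^3 + x.
Reduce using x^5 ≡ x^4 + x^3 + x + 1 (mod x^5 + x^4 + x^3 + x + 1).
Reduced: 1.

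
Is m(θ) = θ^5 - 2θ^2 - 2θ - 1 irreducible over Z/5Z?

Check for roots in Z/5Z: m(0) = 4; m(1) = 1; m(2) = 4; m(3) = 3; m(4) = 3.
No roots, so no linear factors.
Degree-2 irreducible divisors: test the 10 monic irreducibles of degree 2 over GF(5).
None of them divide m (all give nonzero remainder).
No irreducible factor of degree ≤ 2 exists, so m is irreducible over GF(5).

Yes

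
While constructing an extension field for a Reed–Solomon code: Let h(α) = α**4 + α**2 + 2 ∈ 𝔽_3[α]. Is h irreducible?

Yes

Check for roots in 𝔽_3: h(0) = 2; h(1) = 1; h(2) = 1.
No roots, so no linear factors.
Monic irreducibles of degree 2 over GF(3): α**2 + 1, α**2 + α + 2, α**2 + 2α + 2.
None of them divide h (all give nonzero remainder).
No irreducible factor of degree ≤ 2 exists, so h is irreducible over GF(3).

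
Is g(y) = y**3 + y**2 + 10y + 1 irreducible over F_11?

No

Check each element of F_11 for a root: g(0)=1, g(1)=2, g(2)=0, g(3)=1, g(4)=0, g(5)=3, g(6)=5, g(7)=1, g(8)=8, g(9)=10, g(10)=2.
g(2) = 0, so (y − 2) divides g(y); g is reducible.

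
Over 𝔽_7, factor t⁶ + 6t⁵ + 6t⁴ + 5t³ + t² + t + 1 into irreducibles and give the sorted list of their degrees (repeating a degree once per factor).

Write f(t) = t⁶ + 6t⁵ + 6t⁴ + 5t³ + t² + t + 1.
Linear factors from roots: (t + 6), (t + 5), (t + 4), (t + 3).
Complete factorization: f(t) = (t + 3)·(t + 4)·(t + 5)·(t + 6)·(t² + 2t + 5).
Factor degrees with multiplicity: 1 + 1 + 1 + 1 + 2 = 6.

1, 1, 1, 1, 2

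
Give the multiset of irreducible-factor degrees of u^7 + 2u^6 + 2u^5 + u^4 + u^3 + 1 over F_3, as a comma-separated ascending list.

1, 2, 4

Write g(u) = u^7 + 2u^6 + 2u^5 + u^4 + u^3 + 1.
Roots in F_3: g(0) = 1; g(1) = 2; g(2) = 0 → root.
Linear factors from roots: (u + 1).
Complete factorization: g(u) = (u + 1)·(u^2 + 1)·(u^4 + u^3 + 2u + 1).
Factor degrees with multiplicity: 1 + 2 + 4 = 7.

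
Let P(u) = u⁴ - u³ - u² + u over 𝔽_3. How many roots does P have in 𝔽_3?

Evaluate at each of the 3 elements of 𝔽_3:
P(0) = 0 → root; P(1) = 0 → root; P(2) = 0 → root.
Roots: {0, 1, 2}.

3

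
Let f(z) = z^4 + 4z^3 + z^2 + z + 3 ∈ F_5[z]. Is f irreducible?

No

Check for roots in F_5: f(0) = 3; f(1) = 0 → root; f(2) = 2; f(3) = 4; f(4) = 0 → root.
f(1) = 0, so (z − 1) divides f(z); f is reducible.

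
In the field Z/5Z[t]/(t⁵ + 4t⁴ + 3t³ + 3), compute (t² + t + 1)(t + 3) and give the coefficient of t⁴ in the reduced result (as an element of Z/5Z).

Multiply in Z/5Z[t]: (t² + t + 1)·(t + 3) = t³ + 4t² + 4t + 3.
Reduced: t³ + 4t² + 4t + 3.

0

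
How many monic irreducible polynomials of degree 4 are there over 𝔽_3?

18

Gauss's count: N_{3}(4) = (1/4) Σ_{d|4} μ(4/d)·3^d.
Divisors of 4: 1, 2, 4; μ(4/d) for each: 0, -1, 1.
Σ = − 3^2 + 3^4 = 72.
N = 72/4 = 18.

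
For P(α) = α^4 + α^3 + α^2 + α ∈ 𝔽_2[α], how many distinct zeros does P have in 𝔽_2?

Evaluate at each of the 2 elements of 𝔽_2:
P(0) = 0 → root; P(1) = 0 → root.
Roots: {0, 1}.

2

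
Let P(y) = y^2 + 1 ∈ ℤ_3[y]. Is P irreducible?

Check for roots in ℤ_3: P(0) = 1; P(1) = 2; P(2) = 2.
No roots. A degree-2 polynomial over a field with no linear factor is irreducible.

Yes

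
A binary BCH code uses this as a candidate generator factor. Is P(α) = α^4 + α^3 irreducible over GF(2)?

Check for roots in GF(2): P(0) = 0 → root; P(1) = 0 → root.
P(0) = 0, so (α) divides P(α); P is reducible.

No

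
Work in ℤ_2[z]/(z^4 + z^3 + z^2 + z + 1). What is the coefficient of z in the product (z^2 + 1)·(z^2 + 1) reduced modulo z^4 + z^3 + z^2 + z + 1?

Multiply in ℤ_2[z]: (z^2 + 1)·(z^2 + 1) = z^4 + 1.
Reduce using z^4 ≡ z^3 + z^2 + z + 1 (mod z^4 + z^3 + z^2 + z + 1).
Reduced: z^3 + z^2 + z.

1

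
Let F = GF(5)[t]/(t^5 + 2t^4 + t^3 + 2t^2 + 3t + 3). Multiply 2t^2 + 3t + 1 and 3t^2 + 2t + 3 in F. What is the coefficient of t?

Multiply in GF(5)[t]: (2t^2 + 3t + 1)·(3t^2 + 2t + 3) = t^4 + 3t^3 + t + 3.
Reduced: t^4 + 3t^3 + t + 3.

1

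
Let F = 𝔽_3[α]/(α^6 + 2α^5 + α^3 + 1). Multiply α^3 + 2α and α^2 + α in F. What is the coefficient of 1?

0

Multiply in 𝔽_3[α]: (α^3 + 2α)·(α^2 + α) = α^5 + α^4 + 2α^3 + 2α^2.
Reduced: α^5 + α^4 + 2α^3 + 2α^2.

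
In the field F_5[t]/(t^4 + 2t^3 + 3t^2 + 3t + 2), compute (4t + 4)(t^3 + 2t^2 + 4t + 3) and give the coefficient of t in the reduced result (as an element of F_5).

1

Multiply in F_5[t]: (4t + 4)·(t^3 + 2t^2 + 4t + 3) = 4t^4 + 2t^3 + 4t^2 + 3t + 2.
Reduce using t^4 ≡ 3t^3 + 2t^2 + 2t + 3 (mod t^4 + 2t^3 + 3t^2 + 3t + 2).
Reduced: 4t^3 + 2t^2 + t + 4.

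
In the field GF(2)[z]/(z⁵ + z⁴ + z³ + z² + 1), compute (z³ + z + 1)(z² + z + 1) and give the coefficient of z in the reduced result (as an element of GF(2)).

Multiply in GF(2)[z]: (z³ + z + 1)·(z² + z + 1) = z⁵ + z⁴ + 1.
Reduce using z⁵ ≡ z⁴ + z³ + z² + 1 (mod z⁵ + z⁴ + z³ + z² + 1).
Reduced: z³ + z².

0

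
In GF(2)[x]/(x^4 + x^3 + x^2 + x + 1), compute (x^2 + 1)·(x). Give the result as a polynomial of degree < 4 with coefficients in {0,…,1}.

x^3 + x

Multiply in GF(2)[x]: (x^2 + 1)·(x) = x^3 + x.
Reduced: x^3 + x.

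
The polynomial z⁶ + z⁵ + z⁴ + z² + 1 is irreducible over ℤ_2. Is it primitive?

Write f(z) = z⁶ + z⁵ + z⁴ + z² + 1.
|GF(2^6)^×| = 2^6 − 1 = 63. Prime factorization: 63 = 3^2·7.
f is primitive ⇔ z has order 63 in GF(2)[z]/(f), i.e. z^(63/q) ≠ 1 for each prime q | 63.
z^(21) mod f = 1
z^(9) mod f = z³ + 1.
Since z^(21) = 1, the order of z divides 21 < 63; not primitive.

No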